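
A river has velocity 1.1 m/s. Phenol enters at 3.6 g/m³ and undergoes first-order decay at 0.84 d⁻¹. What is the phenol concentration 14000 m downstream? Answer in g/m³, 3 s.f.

3.18 g/m³

Travel time t = 14000 m / 1.1 m/s = 1.4e+04/1.1 = 1.273e+04 s = 0.1473 d.
First-order decay: C = 3.6·exp(−0.84·0.1473) = 3.6·0.8836 = 3.181 g/m³.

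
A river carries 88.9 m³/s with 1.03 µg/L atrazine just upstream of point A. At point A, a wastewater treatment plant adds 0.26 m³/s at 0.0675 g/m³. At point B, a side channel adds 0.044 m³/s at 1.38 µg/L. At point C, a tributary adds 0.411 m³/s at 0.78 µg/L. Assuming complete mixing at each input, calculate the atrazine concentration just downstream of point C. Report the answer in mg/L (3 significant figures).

0.00122 mg/L

1.03 µg/L = 0.00103 mg/L.
After input A: C = (88.9·0.00103 + 0.26·0.0675) / 89.16 = 0.001224 mg/L.
1.38 µg/L = 0.00138 mg/L.
After input B: C = (89.16·0.001224 + 0.044·0.00138) / 89.2 = 0.001224 mg/L.
0.78 µg/L = 0.00078 mg/L.
After input C: C = (89.2·0.001224 + 0.411·0.00078) / 89.62 = 0.001222 mg/L.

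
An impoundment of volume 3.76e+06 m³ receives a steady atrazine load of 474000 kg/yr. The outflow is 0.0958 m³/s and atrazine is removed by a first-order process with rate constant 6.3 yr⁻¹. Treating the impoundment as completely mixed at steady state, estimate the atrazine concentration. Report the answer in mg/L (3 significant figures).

17.7 mg/L

Outflow Q = 0.0958 m³/s × 3.156e+07 s/yr = 3.023e+06 m³/yr.
Steady-state CSTR mass balance: W = Q·C + k·V·C, so C = W/(Q + kV).
Q + kV = 3.023e+06 + 6.3·3.76e+06 = 2.671e+07 m³/yr.
C = 474000/2.671e+07 = 0.01775 kg/m³ = 17.75 mg/L.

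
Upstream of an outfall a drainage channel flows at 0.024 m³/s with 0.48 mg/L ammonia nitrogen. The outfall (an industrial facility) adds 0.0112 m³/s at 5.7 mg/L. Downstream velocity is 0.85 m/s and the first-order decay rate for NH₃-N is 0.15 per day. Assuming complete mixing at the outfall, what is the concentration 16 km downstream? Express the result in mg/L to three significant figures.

After complete mixing, C₀ = (0.0112·5.7 + 0.024·0.48) / 0.0352 = 2.141 mg/L.
Travel time t = 1.6e+04 m / 0.85 m/s = 1.882e+04 s = 0.2179 d.
C = 2.141·exp(−0.15·0.2179) = 2.141·0.9678 = 2.072 mg/L.

2.07 mg/L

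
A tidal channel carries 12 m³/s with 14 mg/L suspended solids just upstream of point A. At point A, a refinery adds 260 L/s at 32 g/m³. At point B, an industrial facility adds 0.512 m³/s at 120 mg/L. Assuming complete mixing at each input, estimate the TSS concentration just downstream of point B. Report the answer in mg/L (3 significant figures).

260 L/s = 0.26 m³/s.
After input A: C = (12·14 + 0.26·32) / 12.26 = 14.38 mg/L.
After input B: C = (12.26·14.38 + 0.512·120) / 12.77 = 18.62 mg/L.

18.6 mg/L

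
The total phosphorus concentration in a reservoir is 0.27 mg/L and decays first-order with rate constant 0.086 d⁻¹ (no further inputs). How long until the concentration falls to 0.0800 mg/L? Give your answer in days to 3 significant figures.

14.1 d

t = ln(C₀/C)/k = ln(0.27/0.0800)/0.086 = 1.216/0.086 = 14.14 d.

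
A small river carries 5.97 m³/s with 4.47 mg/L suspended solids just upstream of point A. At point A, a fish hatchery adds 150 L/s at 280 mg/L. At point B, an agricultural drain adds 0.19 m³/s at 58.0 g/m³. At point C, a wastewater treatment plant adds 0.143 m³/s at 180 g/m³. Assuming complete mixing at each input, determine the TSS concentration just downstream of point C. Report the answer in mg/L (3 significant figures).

16.3 mg/L

150 L/s = 0.15 m³/s.
After input A: C = (5.97·4.47 + 0.15·280) / 6.12 = 11.22 mg/L.
After input B: C = (6.12·11.22 + 0.19·58) / 6.31 = 12.63 mg/L.
After input C: C = (6.31·12.63 + 0.143·180) / 6.453 = 16.34 mg/L.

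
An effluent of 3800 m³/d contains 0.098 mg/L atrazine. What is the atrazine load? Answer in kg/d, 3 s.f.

3800 m³/d = 0.04398 m³/s.
Mass flux = Q·C = 0.04398 m³/s × 0.098 g/m³ = 0.00431 g/s.
= 0.00431 g/s × 86.4 = 0.3724 kg/d.

0.372 kg/d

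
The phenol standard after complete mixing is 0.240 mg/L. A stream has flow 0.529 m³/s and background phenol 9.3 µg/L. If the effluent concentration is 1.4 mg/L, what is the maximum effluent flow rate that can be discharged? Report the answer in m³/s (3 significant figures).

0.105 m³/s

9.3 µg/L = 0.0093 mg/L.
Mass balance at complete mixing: C_std·(Q_w + Q_r) = Q_w·C_e + Q_r·C_b.
Rearranging, Q_w = Q_r·(C_std − C_b)/(C_e − C_std) = 0.529·(0.24 − 0.0093) / (1.4 − 0.24) = 0.1052 m³/s.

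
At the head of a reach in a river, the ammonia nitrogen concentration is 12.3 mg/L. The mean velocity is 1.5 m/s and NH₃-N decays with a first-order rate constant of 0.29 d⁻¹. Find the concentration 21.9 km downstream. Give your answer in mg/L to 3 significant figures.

11.7 mg/L

Travel time t = 21.9 km / 1.5 m/s = 2.19e+04/1.5 = 1.46e+04 s = 0.169 d.
First-order decay: C = 12.3·exp(−0.29·0.169) = 12.3·0.9522 = 11.71 mg/L.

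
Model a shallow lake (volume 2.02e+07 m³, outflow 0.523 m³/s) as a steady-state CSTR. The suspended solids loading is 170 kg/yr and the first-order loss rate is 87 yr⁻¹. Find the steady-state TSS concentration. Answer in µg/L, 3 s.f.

Outflow Q = 0.523 m³/s × 3.156e+07 s/yr = 1.65e+07 m³/yr.
Steady-state CSTR mass balance: W = Q·C + k·V·C, so C = W/(Q + kV).
Q + kV = 1.65e+07 + 87·2.02e+07 = 1.774e+09 m³/yr.
C = 170/1.774e+09 = 9.583e-08 kg/m³ = 9.583e-05 mg/L = 0.09583 µg/L.

0.0958 µg/L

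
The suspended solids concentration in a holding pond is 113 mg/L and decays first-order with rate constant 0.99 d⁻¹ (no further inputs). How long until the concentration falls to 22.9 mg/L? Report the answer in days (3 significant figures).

1.61 d

t = ln(C₀/C)/k = ln(113/22.9)/0.99 = 1.596/0.99 = 1.612 d.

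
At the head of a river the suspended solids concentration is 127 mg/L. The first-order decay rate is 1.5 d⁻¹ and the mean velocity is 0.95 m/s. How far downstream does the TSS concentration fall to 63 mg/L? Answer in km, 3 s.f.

38.4 km

From C = C₀·e^(−kt), t = ln(C₀/C)/k = ln(127/63)/1.5 = 0.7011/1.5 = 0.4674 d.
Distance = v·t = 0.95 m/s × 4.038e+04 s = 3.836e+04 m = 38.36 km.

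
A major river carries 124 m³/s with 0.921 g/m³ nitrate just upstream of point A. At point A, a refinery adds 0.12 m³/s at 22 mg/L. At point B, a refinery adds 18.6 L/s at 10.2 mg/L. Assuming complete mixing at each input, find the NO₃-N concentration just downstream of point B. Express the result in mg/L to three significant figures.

0.943 mg/L

After input A: C = (124·0.921 + 0.12·22) / 124.1 = 0.9414 mg/L.
18.6 L/s = 0.0186 m³/s.
After input B: C = (124.1·0.9414 + 0.0186·10.2) / 124.1 = 0.9428 mg/L.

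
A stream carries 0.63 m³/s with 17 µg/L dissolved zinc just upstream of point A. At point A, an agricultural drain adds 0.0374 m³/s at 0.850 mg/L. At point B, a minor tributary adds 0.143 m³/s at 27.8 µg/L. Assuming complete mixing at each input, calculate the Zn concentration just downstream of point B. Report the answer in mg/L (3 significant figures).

0.0573 mg/L

17 µg/L = 0.017 mg/L.
After input A: C = (0.63·0.017 + 0.0374·0.85) / 0.6674 = 0.06368 mg/L.
27.8 µg/L = 0.0278 mg/L.
After input B: C = (0.6674·0.06368 + 0.143·0.0278) / 0.8104 = 0.05735 mg/L.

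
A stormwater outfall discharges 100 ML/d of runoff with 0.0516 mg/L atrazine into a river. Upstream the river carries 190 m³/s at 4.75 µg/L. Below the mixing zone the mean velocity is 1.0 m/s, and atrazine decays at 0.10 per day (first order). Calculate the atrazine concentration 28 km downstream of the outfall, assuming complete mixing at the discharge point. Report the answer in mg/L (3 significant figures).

100 ML/d = 1.157 m³/s.
4.75 µg/L = 0.00475 mg/L.
After complete mixing, C₀ = (1.157·0.0516 + 190·0.00475) / 191.2 = 0.005034 mg/L.
Travel time t = 2.8e+04 m / 1.0 m/s = 2.8e+04 s = 0.3241 d.
C = 0.005034·exp(−0.10·0.3241) = 0.005034·0.9681 = 0.004873 mg/L.

0.00487 mg/L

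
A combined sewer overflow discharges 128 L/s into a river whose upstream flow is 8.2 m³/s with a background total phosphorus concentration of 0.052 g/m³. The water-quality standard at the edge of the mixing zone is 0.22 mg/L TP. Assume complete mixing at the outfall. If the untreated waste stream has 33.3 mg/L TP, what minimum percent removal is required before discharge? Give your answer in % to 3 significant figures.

128 L/s = 0.128 m³/s.
Mass balance: 0.22·8.328 = 0.128·Cₑ + 8.2·0.052.
Cₑ = (1.832 − 0.4264) / 0.128 = 10.98 mg/L.
Required removal = 1 − 10.98/33.3 = 67.02 %.

67.0 %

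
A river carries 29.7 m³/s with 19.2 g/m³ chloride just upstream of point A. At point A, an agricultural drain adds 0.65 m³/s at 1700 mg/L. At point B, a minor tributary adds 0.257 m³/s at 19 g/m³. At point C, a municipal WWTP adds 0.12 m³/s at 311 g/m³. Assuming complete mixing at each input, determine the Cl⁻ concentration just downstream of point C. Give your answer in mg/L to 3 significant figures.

55.9 mg/L

After input A: C = (29.7·19.2 + 0.65·1700) / 30.35 = 55.2 mg/L.
After input B: C = (30.35·55.2 + 0.257·19) / 30.61 = 54.89 mg/L.
After input C: C = (30.61·54.89 + 0.12·311) / 30.73 = 55.89 mg/L.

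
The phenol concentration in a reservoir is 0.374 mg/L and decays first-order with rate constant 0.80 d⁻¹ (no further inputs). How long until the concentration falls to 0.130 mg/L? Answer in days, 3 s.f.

t = ln(C₀/C)/k = ln(0.374/0.130)/0.80 = 1.057/0.80 = 1.321 d.

1.32 d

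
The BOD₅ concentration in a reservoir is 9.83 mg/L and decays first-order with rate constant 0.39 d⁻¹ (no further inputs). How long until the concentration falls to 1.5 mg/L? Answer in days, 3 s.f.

4.82 d

t = ln(C₀/C)/k = ln(9.83/1.5)/0.39 = 1.88/0.39 = 4.82 d.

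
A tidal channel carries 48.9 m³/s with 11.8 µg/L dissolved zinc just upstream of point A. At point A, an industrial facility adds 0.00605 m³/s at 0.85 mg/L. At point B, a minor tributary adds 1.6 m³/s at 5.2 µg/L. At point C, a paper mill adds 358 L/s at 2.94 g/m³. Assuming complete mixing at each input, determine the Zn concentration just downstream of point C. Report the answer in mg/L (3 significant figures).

11.8 µg/L = 0.0118 mg/L.
After input A: C = (48.9·0.0118 + 0.00605·0.85) / 48.91 = 0.0119 mg/L.
5.2 µg/L = 0.0052 mg/L.
After input B: C = (48.91·0.0119 + 1.6·0.0052) / 50.51 = 0.01169 mg/L.
358 L/s = 0.358 m³/s.
After input C: C = (50.51·0.01169 + 0.358·2.94) / 50.86 = 0.0323 mg/L.

0.0323 mg/L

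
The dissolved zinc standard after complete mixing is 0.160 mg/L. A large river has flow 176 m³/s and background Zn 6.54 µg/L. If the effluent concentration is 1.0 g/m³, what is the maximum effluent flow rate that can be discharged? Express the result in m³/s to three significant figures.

32.2 m³/s

6.54 µg/L = 0.00654 mg/L.
Mass balance at complete mixing: C_std·(Q_w + Q_r) = Q_w·C_e + Q_r·C_b.
Rearranging, Q_w = Q_r·(C_std − C_b)/(C_e − C_std) = 176·(0.16 − 0.00654) / (1 − 0.16) = 32.15 m³/s.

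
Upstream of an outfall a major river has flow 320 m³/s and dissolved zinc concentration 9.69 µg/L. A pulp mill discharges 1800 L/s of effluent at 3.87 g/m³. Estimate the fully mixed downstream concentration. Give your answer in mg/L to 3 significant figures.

0.0313 mg/L

1800 L/s = 1.8 m³/s.
9.69 µg/L = 0.00969 mg/L.
By mass balance at complete mixing, C = (1.8·3.87 + 320·0.00969) / (1.8 + 320) = 10.07/321.8 = 0.03128 mg/L.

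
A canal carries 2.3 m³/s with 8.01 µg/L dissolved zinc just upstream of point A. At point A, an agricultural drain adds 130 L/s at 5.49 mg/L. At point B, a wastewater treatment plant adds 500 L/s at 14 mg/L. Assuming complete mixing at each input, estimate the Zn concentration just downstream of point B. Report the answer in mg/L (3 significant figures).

8.01 µg/L = 0.00801 mg/L.
130 L/s = 0.13 m³/s.
After input A: C = (2.3·0.00801 + 0.13·5.49) / 2.43 = 0.3013 mg/L.
500 L/s = 0.5 m³/s.
After input B: C = (2.43·0.3013 + 0.5·14) / 2.93 = 2.639 mg/L.

2.64 mg/L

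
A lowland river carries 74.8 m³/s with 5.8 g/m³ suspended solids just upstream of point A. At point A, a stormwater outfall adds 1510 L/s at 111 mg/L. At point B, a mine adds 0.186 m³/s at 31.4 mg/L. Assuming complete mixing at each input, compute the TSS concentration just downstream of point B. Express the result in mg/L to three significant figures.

7.94 mg/L

1510 L/s = 1.51 m³/s.
After input A: C = (74.8·5.8 + 1.51·111) / 76.31 = 7.882 mg/L.
After input B: C = (76.31·7.882 + 0.186·31.4) / 76.5 = 7.939 mg/L.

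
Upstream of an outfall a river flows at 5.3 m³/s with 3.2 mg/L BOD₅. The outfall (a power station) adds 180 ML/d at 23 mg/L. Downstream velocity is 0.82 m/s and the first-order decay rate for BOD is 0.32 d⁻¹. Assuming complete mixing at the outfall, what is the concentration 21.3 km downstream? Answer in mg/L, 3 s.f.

180 ML/d = 2.083 m³/s.
After complete mixing, C₀ = (2.083·23 + 5.3·3.2) / 7.383 = 8.787 mg/L.
Travel time t = 2.13e+04 m / 0.82 m/s = 2.598e+04 s = 0.3006 d.
C = 8.787·exp(−0.32·0.3006) = 8.787·0.9083 = 7.981 mg/L.

7.98 mg/L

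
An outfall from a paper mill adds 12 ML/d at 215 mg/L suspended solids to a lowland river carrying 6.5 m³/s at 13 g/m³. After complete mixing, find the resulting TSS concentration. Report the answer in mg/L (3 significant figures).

12 ML/d = 0.1389 m³/s.
By mass balance at complete mixing, C = (0.1389·215 + 6.5·13) / (0.1389 + 6.5) = 114.4/6.639 = 17.23 mg/L.

17.2 mg/L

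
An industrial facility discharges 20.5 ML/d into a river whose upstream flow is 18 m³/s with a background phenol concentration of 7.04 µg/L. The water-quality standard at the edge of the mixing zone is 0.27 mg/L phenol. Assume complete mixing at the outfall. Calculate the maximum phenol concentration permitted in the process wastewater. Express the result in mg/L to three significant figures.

20.5 ML/d = 0.2373 m³/s.
7.04 µg/L = 0.00704 mg/L.
Mass balance: 0.27·18.24 = 0.2373·Cₑ + 18·0.00704.
Cₑ = (4.924 − 0.1267) / 0.2373 = 20.22 mg/L.

20.2 mg/L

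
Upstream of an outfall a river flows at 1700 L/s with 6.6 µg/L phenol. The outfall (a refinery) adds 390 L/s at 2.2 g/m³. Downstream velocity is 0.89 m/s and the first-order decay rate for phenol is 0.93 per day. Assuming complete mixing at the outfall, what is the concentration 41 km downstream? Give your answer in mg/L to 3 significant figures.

0.253 mg/L

390 L/s = 0.39 m³/s.
1700 L/s = 1.7 m³/s.
6.6 µg/L = 0.0066 mg/L.
After complete mixing, C₀ = (0.39·2.2 + 1.7·0.0066) / 2.09 = 0.4159 mg/L.
Travel time t = 4.1e+04 m / 0.89 m/s = 4.607e+04 s = 0.5332 d.
C = 0.4159·exp(−0.93·0.5332) = 0.4159·0.609 = 0.2533 mg/L.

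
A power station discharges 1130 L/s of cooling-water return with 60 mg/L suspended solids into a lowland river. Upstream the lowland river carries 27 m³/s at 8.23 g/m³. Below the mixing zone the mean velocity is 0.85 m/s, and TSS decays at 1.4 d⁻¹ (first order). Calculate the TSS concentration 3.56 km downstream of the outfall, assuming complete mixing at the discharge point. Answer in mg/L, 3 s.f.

9.63 mg/L

1130 L/s = 1.13 m³/s.
After complete mixing, C₀ = (1.13·60 + 27·8.23) / 28.13 = 10.31 mg/L.
Travel time t = 3560 m / 0.85 m/s = 4188 s = 0.04847 d.
C = 10.31·exp(−1.4·0.04847) = 10.31·0.9344 = 9.633 mg/L.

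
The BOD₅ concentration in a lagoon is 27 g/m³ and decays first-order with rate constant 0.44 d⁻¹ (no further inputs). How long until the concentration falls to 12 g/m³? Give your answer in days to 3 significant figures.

1.84 d

t = ln(C₀/C)/k = ln(27/12)/0.44 = 0.8109/0.44 = 1.843 d.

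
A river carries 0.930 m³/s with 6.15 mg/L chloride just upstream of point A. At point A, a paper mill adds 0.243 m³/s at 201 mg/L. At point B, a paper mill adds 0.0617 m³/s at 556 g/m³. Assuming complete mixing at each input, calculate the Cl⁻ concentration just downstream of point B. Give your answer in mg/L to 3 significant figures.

72.0 mg/L

After input A: C = (0.93·6.15 + 0.243·201) / 1.173 = 46.52 mg/L.
After input B: C = (1.173·46.52 + 0.0617·556) / 1.235 = 71.98 mg/L.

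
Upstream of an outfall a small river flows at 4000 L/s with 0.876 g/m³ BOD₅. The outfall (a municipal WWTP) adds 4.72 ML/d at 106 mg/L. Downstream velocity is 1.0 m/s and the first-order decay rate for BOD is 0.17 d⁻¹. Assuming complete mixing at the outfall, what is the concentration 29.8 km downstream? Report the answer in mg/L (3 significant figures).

2.16 mg/L

4.72 ML/d = 0.05463 m³/s.
4000 L/s = 4 m³/s.
After complete mixing, C₀ = (0.05463·106 + 4·0.876) / 4.055 = 2.292 mg/L.
Travel time t = 2.98e+04 m / 1.0 m/s = 2.98e+04 s = 0.3449 d.
C = 2.292·exp(−0.17·0.3449) = 2.292·0.9431 = 2.162 mg/L.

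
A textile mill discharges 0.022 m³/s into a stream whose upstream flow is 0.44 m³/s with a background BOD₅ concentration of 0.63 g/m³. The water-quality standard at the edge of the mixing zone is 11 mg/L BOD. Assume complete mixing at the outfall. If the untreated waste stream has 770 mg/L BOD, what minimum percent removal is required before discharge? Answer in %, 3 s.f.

71.6 %

Mass balance: 11·0.462 = 0.022·Cₑ + 0.44·0.63.
Cₑ = (5.082 − 0.2772) / 0.022 = 218.4 mg/L.
Required removal = 1 − 218.4/770 = 71.64 %.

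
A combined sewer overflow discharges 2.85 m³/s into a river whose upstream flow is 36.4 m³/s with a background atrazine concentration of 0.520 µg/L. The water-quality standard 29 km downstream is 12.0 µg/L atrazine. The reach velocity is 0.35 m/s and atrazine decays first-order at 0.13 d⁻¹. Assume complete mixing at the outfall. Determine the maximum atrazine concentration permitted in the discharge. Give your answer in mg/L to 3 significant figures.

0.520 µg/L = 0.00052 mg/L.
12.0 µg/L = 0.012 mg/L.
Travel time to the compliance point: t = 2.9e+04/0.35 = 8.286e+04 s = 0.959 d; decay factor exp(−0.13·0.959) = 0.8828.
So the concentration just after mixing may be at most 0.012/0.8828 = 0.01359 mg/L.
Mass balance: 0.01359·39.25 = 2.85·Cₑ + 36.4·0.00052.
Cₑ = (0.5335 − 0.01893) / 2.85 = 0.1806 mg/L.

0.181 mg/L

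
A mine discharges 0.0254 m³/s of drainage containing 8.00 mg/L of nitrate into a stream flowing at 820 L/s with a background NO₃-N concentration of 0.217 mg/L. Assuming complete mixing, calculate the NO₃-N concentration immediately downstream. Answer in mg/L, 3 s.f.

820 L/s = 0.82 m³/s.
By mass balance at complete mixing, C = (0.0254·8 + 0.82·0.217) / (0.0254 + 0.82) = 0.3811/0.8454 = 0.4508 mg/L.

0.451 mg/L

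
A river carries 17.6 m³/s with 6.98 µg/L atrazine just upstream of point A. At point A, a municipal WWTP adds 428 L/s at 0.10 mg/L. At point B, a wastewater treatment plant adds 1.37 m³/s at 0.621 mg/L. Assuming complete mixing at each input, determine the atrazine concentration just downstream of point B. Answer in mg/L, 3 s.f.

6.98 µg/L = 0.00698 mg/L.
428 L/s = 0.428 m³/s.
After input A: C = (17.6·0.00698 + 0.428·0.1) / 18.03 = 0.009188 mg/L.
After input B: C = (18.03·0.009188 + 1.37·0.621) / 19.4 = 0.0524 mg/L.

0.0524 mg/L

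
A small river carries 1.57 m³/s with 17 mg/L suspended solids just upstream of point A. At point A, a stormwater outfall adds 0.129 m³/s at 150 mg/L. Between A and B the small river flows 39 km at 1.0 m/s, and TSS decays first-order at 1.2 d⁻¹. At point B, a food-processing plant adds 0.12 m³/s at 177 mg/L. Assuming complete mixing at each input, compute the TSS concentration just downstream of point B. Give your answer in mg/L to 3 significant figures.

After input A: C = (1.57·17 + 0.129·150) / 1.699 = 27.1 mg/L.
Over the 39 km reach to input B (t = 3.9e+04 s = 0.4514 d), decay gives C = 27.1·exp(−1.2·0.4514) = 15.77 mg/L.
After input B: C = (1.699·15.77 + 0.12·177) / 1.819 = 26.4 mg/L.

26.4 mg/L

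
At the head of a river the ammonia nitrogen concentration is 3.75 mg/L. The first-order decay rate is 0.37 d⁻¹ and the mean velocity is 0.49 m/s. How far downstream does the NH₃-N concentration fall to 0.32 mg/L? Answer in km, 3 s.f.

From C = C₀·e^(−kt), t = ln(C₀/C)/k = ln(3.75/0.32)/0.37 = 2.461/0.37 = 6.652 d.
Distance = v·t = 0.49 m/s × 5.747e+05 s = 2.816e+05 m = 281.6 km.

282 km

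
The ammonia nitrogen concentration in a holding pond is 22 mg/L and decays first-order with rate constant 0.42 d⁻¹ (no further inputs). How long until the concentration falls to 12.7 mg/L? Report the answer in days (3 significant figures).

t = ln(C₀/C)/k = ln(22/12.7)/0.42 = 0.5494/0.42 = 1.308 d.

1.31 d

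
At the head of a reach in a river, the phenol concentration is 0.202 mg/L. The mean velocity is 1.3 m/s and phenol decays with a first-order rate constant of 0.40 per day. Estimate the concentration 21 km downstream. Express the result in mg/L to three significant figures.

Travel time t = 21 km / 1.3 m/s = 2.1e+04/1.3 = 1.615e+04 s = 0.187 d.
First-order decay: C = 0.202·exp(−0.40·0.187) = 0.202·0.9279 = 0.1874 mg/L.

0.187 mg/L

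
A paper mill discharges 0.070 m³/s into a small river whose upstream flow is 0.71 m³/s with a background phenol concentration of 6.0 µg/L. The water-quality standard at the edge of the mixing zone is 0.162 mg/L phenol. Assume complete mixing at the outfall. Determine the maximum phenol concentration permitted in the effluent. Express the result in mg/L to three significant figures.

6.0 µg/L = 0.006 mg/L.
Mass balance: 0.162·0.78 = 0.07·Cₑ + 0.71·0.006.
Cₑ = (0.1264 − 0.00426) / 0.07 = 1.744 mg/L.

1.74 mg/L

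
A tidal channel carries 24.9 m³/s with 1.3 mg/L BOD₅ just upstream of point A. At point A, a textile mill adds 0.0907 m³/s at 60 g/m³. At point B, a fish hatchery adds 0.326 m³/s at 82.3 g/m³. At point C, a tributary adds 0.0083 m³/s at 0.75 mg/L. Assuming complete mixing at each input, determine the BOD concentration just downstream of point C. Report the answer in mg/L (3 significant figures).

2.55 mg/L

After input A: C = (24.9·1.3 + 0.0907·60) / 24.99 = 1.513 mg/L.
After input B: C = (24.99·1.513 + 0.326·82.3) / 25.32 = 2.553 mg/L.
After input C: C = (25.32·2.553 + 0.0083·0.75) / 25.32 = 2.553 mg/L.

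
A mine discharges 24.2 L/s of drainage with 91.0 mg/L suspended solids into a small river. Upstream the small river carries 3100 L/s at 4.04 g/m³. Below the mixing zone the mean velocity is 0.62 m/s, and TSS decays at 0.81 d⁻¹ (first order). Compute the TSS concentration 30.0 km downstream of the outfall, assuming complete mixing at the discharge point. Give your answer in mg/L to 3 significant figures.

24.2 L/s = 0.0242 m³/s.
3100 L/s = 3.1 m³/s.
After complete mixing, C₀ = (0.0242·91 + 3.1·4.04) / 3.124 = 4.714 mg/L.
Travel time t = 3e+04 m / 0.62 m/s = 4.839e+04 s = 0.56 d.
C = 4.714·exp(−0.81·0.56) = 4.714·0.6353 = 2.995 mg/L.

2.99 mg/L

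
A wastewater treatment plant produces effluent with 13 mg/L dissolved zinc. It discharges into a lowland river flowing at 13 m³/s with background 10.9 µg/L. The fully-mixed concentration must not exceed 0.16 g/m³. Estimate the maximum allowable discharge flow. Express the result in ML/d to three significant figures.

13.0 ML/d

10.9 µg/L = 0.0109 mg/L.
Mass balance at complete mixing: C_std·(Q_w + Q_r) = Q_w·C_e + Q_r·C_b.
Rearranging, Q_w = Q_r·(C_std − C_b)/(C_e − C_std) = 13·(0.16 − 0.0109) / (13 − 0.16) = 0.151 m³/s.
= 13.04 ML/d.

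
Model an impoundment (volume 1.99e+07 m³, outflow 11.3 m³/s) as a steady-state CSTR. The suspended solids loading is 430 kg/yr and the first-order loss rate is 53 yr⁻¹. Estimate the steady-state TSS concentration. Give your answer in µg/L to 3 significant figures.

Outflow Q = 11.3 m³/s × 3.156e+07 s/yr = 3.566e+08 m³/yr.
Steady-state CSTR mass balance: W = Q·C + k·V·C, so C = W/(Q + kV).
Q + kV = 3.566e+08 + 53·1.99e+07 = 1.411e+09 m³/yr.
C = 430/1.411e+09 = 3.047e-07 kg/m³ = 0.0003047 mg/L = 0.3047 µg/L.

0.305 µg/L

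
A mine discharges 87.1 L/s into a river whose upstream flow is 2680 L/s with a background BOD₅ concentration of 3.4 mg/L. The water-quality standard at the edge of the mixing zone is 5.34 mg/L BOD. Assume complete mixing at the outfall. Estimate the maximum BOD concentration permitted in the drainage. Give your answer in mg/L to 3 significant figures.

65.0 mg/L

87.1 L/s = 0.0871 m³/s.
2680 L/s = 2.68 m³/s.
Mass balance: 5.34·2.767 = 0.0871·Cₑ + 2.68·3.4.
Cₑ = (14.78 − 9.112) / 0.0871 = 65.03 mg/L.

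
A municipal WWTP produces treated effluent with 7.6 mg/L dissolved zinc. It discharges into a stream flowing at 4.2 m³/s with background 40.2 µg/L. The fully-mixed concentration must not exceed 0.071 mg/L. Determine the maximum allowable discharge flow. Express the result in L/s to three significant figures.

40.2 µg/L = 0.0402 mg/L.
Mass balance at complete mixing: C_std·(Q_w + Q_r) = Q_w·C_e + Q_r·C_b.
Rearranging, Q_w = Q_r·(C_std − C_b)/(C_e − C_std) = 4.2·(0.071 − 0.0402) / (7.6 − 0.071) = 0.01718 m³/s.
= 17.18 L/s.

17.2 L/s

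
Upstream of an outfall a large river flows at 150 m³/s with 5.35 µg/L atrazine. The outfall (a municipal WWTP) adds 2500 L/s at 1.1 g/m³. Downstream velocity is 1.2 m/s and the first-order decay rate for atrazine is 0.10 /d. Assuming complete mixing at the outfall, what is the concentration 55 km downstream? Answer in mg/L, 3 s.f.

2500 L/s = 2.5 m³/s.
5.35 µg/L = 0.00535 mg/L.
After complete mixing, C₀ = (2.5·1.1 + 150·0.00535) / 152.5 = 0.0233 mg/L.
Travel time t = 5.5e+04 m / 1.2 m/s = 4.583e+04 s = 0.5305 d.
C = 0.0233·exp(−0.10·0.5305) = 0.0233·0.9483 = 0.02209 mg/L.

0.0221 mg/L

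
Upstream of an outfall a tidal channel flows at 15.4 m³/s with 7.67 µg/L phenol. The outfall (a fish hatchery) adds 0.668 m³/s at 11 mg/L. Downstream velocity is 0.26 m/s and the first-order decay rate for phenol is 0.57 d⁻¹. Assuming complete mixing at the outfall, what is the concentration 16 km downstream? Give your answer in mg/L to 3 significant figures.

7.67 µg/L = 0.00767 mg/L.
After complete mixing, C₀ = (0.668·11 + 15.4·0.00767) / 16.07 = 0.4647 mg/L.
Travel time t = 1.6e+04 m / 0.26 m/s = 6.154e+04 s = 0.7123 d.
C = 0.4647·exp(−0.57·0.7123) = 0.4647·0.6663 = 0.3096 mg/L.

0.310 mg/L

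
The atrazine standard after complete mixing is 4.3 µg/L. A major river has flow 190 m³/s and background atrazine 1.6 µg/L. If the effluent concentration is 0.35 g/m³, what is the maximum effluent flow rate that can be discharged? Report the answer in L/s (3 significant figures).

1.6 µg/L = 0.0016 mg/L.
4.3 µg/L = 0.0043 mg/L.
Mass balance at complete mixing: C_std·(Q_w + Q_r) = Q_w·C_e + Q_r·C_b.
Rearranging, Q_w = Q_r·(C_std − C_b)/(C_e − C_std) = 190·(0.0043 − 0.0016) / (0.35 − 0.0043) = 1.484 m³/s.
= 1484 L/s.

1480 L/s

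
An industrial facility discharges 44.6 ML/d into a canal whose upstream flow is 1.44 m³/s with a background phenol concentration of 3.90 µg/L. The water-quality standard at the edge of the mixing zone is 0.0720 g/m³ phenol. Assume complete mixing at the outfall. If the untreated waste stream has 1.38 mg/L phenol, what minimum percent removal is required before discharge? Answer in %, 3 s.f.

81.0 %

44.6 ML/d = 0.5162 m³/s.
3.90 µg/L = 0.0039 mg/L.
Mass balance: 0.072·1.956 = 0.5162·Cₑ + 1.44·0.0039.
Cₑ = (0.1408 − 0.005616) / 0.5162 = 0.262 mg/L.
Required removal = 1 − 0.262/1.38 = 81.02 %.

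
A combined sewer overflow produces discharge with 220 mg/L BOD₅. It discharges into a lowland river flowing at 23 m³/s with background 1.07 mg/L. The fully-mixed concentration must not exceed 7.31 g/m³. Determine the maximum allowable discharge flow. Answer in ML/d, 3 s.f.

Mass balance at complete mixing: C_std·(Q_w + Q_r) = Q_w·C_e + Q_r·C_b.
Rearranging, Q_w = Q_r·(C_std − C_b)/(C_e − C_std) = 23·(7.31 − 1.07) / (220 − 7.31) = 0.6748 m³/s.
= 58.3 ML/d.

58.3 ML/d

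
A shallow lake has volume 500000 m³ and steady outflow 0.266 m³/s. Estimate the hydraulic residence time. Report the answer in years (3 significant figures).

0.0596 yr

Q = 0.266 m³/s × 3.156e+07 s/yr = 8.394e+06 m³/yr.
Hydraulic residence time τ = V/Q = 500000/8.394e+06 = 0.05956 yr.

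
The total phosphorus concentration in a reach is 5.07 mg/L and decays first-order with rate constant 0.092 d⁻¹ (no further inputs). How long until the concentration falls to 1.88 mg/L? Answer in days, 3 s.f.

10.8 d

t = ln(C₀/C)/k = ln(5.07/1.88)/0.092 = 0.9921/0.092 = 10.78 d.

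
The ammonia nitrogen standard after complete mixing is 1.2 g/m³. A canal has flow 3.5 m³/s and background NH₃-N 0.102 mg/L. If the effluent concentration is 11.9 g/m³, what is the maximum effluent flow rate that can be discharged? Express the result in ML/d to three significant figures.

Mass balance at complete mixing: C_std·(Q_w + Q_r) = Q_w·C_e + Q_r·C_b.
Rearranging, Q_w = Q_r·(C_std − C_b)/(C_e − C_std) = 3.5·(1.2 − 0.102) / (11.9 − 1.2) = 0.3592 m³/s.
= 31.03 ML/d.

31.0 ML/d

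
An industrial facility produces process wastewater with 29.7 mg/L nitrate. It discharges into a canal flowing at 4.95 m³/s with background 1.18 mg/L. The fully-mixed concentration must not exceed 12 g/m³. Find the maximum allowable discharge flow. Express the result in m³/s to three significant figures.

3.03 m³/s

Mass balance at complete mixing: C_std·(Q_w + Q_r) = Q_w·C_e + Q_r·C_b.
Rearranging, Q_w = Q_r·(C_std − C_b)/(C_e − C_std) = 4.95·(12 − 1.18) / (29.7 − 12) = 3.026 m³/s.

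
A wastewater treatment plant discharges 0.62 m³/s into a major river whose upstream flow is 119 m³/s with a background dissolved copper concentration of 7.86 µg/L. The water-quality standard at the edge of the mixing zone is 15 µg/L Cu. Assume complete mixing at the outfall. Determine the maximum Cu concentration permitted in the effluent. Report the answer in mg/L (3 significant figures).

7.86 µg/L = 0.00786 mg/L.
15 µg/L = 0.015 mg/L.
Mass balance: 0.015·119.6 = 0.62·Cₑ + 119·0.00786.
Cₑ = (1.794 − 0.9353) / 0.62 = 1.385 mg/L.

1.39 mg/L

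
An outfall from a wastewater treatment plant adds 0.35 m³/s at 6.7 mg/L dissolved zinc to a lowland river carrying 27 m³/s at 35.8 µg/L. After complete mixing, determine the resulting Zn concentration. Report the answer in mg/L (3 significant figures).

35.8 µg/L = 0.0358 mg/L.
Flow-weighted mixing gives C = (0.35·6.7 + 27·0.0358) / (0.35 + 27) = 3.312/27.35 = 0.1211 mg/L.

0.121 mg/L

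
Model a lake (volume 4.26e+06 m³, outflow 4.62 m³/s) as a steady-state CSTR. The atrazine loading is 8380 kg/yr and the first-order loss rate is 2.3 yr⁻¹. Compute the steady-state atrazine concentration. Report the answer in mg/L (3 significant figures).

0.0539 mg/L

Outflow Q = 4.62 m³/s × 3.156e+07 s/yr = 1.458e+08 m³/yr.
Steady-state CSTR mass balance: W = Q·C + k·V·C, so C = W/(Q + kV).
Q + kV = 1.458e+08 + 2.3·4.26e+06 = 1.556e+08 m³/yr.
C = 8380/1.556e+08 = 5.386e-05 kg/m³ = 0.05386 mg/L.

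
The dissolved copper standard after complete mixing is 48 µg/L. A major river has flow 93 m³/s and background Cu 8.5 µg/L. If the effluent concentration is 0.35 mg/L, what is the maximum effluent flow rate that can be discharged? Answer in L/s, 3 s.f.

12200 L/s

8.5 µg/L = 0.0085 mg/L.
48 µg/L = 0.048 mg/L.
Mass balance at complete mixing: C_std·(Q_w + Q_r) = Q_w·C_e + Q_r·C_b.
Rearranging, Q_w = Q_r·(C_std − C_b)/(C_e − C_std) = 93·(0.048 − 0.0085) / (0.35 − 0.048) = 12.16 m³/s.
= 1.216e+04 L/s.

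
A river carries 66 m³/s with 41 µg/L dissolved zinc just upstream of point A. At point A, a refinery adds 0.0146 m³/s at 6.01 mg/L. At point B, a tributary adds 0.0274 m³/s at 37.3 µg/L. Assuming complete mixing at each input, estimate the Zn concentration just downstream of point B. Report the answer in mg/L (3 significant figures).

41 µg/L = 0.041 mg/L.
After input A: C = (66·0.041 + 0.0146·6.01) / 66.01 = 0.04232 mg/L.
37.3 µg/L = 0.0373 mg/L.
After input B: C = (66.01·0.04232 + 0.0274·0.0373) / 66.04 = 0.04232 mg/L.

0.0423 mg/L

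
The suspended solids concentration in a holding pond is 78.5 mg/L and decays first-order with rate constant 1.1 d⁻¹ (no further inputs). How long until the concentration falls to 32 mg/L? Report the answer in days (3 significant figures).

t = ln(C₀/C)/k = ln(78.5/32)/1.1 = 0.8974/1.1 = 0.8158 d.

0.816 d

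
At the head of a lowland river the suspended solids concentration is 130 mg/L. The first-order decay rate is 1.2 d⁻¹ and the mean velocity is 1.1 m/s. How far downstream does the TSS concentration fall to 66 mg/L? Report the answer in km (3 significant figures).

From C = C₀·e^(−kt), t = ln(C₀/C)/k = ln(130/66)/1.2 = 0.6779/1.2 = 0.5649 d.
Distance = v·t = 1.1 m/s × 4.881e+04 s = 5.369e+04 m = 53.69 km.

53.7 km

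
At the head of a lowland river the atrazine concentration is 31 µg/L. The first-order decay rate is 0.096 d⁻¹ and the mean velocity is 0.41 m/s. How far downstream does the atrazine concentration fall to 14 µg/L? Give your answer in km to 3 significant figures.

From C = C₀·e^(−kt), t = ln(C₀/C)/k = ln(31/14)/0.096 = 0.7949/0.096 = 8.281 d.
Distance = v·t = 0.41 m/s × 7.154e+05 s = 2.933e+05 m = 293.3 km.

293 km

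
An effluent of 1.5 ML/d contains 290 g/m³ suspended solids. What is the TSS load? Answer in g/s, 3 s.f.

5.03 g/s

1.5 ML/d = 0.01736 m³/s.
Mass flux = Q·C = 0.01736 m³/s × 290 g/m³ = 5.035 g/s.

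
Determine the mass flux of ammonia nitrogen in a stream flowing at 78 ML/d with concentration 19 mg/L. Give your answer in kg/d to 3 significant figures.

1480 kg/d

78 ML/d = 0.9028 m³/s.
Mass flux = Q·C = 0.9028 m³/s × 19 g/m³ = 17.15 g/s.
= 17.15 g/s × 86.4 = 1482 kg/d.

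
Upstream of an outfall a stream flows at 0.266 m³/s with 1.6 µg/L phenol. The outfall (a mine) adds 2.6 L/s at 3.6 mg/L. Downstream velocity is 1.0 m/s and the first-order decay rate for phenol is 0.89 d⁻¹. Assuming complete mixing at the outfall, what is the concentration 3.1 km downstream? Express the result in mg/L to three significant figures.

2.6 L/s = 0.0026 m³/s.
1.6 µg/L = 0.0016 mg/L.
After complete mixing, C₀ = (0.0026·3.6 + 0.266·0.0016) / 0.2686 = 0.03643 mg/L.
Travel time t = 3100 m / 1.0 m/s = 3100 s = 0.03588 d.
C = 0.03643·exp(−0.89·0.03588) = 0.03643·0.9686 = 0.03529 mg/L.

0.0353 mg/L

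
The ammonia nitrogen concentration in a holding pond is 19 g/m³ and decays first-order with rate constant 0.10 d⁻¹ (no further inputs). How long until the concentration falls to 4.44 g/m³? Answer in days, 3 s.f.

t = ln(C₀/C)/k = ln(19/4.44)/0.10 = 1.454/0.10 = 14.54 d.

14.5 d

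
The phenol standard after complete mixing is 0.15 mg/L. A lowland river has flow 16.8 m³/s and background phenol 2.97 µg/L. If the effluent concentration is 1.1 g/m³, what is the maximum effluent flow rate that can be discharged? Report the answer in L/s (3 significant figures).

2600 L/s

2.97 µg/L = 0.00297 mg/L.
Mass balance at complete mixing: C_std·(Q_w + Q_r) = Q_w·C_e + Q_r·C_b.
Rearranging, Q_w = Q_r·(C_std − C_b)/(C_e − C_std) = 16.8·(0.15 − 0.00297) / (1.1 − 0.15) = 2.6 m³/s.
= 2600 L/s.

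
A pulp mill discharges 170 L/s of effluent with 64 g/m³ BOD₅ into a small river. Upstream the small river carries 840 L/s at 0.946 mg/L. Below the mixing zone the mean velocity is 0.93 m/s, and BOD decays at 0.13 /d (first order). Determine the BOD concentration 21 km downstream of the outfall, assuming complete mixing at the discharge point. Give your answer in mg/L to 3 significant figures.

170 L/s = 0.17 m³/s.
840 L/s = 0.84 m³/s.
After complete mixing, C₀ = (0.17·64 + 0.84·0.946) / 1.01 = 11.56 mg/L.
Travel time t = 2.1e+04 m / 0.93 m/s = 2.258e+04 s = 0.2614 d.
C = 11.56·exp(−0.13·0.2614) = 11.56·0.9666 = 11.17 mg/L.

11.2 mg/L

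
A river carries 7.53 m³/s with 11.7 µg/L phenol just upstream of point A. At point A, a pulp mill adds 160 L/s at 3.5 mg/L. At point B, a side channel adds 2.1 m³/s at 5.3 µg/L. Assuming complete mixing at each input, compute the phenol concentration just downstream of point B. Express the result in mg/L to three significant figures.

11.7 µg/L = 0.0117 mg/L.
160 L/s = 0.16 m³/s.
After input A: C = (7.53·0.0117 + 0.16·3.5) / 7.69 = 0.08428 mg/L.
5.3 µg/L = 0.0053 mg/L.
After input B: C = (7.69·0.08428 + 2.1·0.0053) / 9.79 = 0.06734 mg/L.

0.0673 mg/L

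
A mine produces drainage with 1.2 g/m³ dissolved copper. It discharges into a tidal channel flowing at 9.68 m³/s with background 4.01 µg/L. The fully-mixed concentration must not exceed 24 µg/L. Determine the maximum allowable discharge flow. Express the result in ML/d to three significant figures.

14.2 ML/d

4.01 µg/L = 0.00401 mg/L.
24 µg/L = 0.024 mg/L.
Mass balance at complete mixing: C_std·(Q_w + Q_r) = Q_w·C_e + Q_r·C_b.
Rearranging, Q_w = Q_r·(C_std − C_b)/(C_e − C_std) = 9.68·(0.024 − 0.00401) / (1.2 − 0.024) = 0.1645 m³/s.
= 14.22 ML/d.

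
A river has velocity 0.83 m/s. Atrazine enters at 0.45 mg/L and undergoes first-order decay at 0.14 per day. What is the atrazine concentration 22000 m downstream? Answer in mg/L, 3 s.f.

Travel time t = 22000 m / 0.83 m/s = 2.2e+04/0.83 = 2.651e+04 s = 0.3068 d.
First-order decay: C = 0.45·exp(−0.14·0.3068) = 0.45·0.958 = 0.4311 mg/L.

0.431 mg/L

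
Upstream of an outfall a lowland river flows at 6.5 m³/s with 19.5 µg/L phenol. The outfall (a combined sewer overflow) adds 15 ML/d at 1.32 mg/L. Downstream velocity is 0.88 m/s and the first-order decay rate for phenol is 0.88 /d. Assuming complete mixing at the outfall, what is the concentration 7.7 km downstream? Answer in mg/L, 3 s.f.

0.0488 mg/L

15 ML/d = 0.1736 m³/s.
19.5 µg/L = 0.0195 mg/L.
After complete mixing, C₀ = (0.1736·1.32 + 6.5·0.0195) / 6.674 = 0.05333 mg/L.
Travel time t = 7700 m / 0.88 m/s = 8750 s = 0.1013 d.
C = 0.05333·exp(−0.88·0.1013) = 0.05333·0.9147 = 0.04878 mg/L.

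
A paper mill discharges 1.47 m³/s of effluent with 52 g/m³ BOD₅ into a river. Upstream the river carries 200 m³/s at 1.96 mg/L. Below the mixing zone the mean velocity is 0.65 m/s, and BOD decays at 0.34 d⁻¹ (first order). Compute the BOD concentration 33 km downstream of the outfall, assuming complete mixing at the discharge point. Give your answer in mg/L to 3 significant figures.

1.90 mg/L

After complete mixing, C₀ = (1.47·52 + 200·1.96) / 201.5 = 2.325 mg/L.
Travel time t = 3.3e+04 m / 0.65 m/s = 5.077e+04 s = 0.5876 d.
C = 2.325·exp(−0.34·0.5876) = 2.325·0.8189 = 1.904 mg/L.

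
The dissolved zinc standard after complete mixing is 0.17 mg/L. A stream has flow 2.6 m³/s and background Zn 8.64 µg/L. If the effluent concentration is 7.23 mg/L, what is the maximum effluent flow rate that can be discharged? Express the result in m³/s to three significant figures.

0.0594 m³/s

8.64 µg/L = 0.00864 mg/L.
Mass balance at complete mixing: C_std·(Q_w + Q_r) = Q_w·C_e + Q_r·C_b.
Rearranging, Q_w = Q_r·(C_std − C_b)/(C_e − C_std) = 2.6·(0.17 − 0.00864) / (7.23 − 0.17) = 0.05942 m³/s.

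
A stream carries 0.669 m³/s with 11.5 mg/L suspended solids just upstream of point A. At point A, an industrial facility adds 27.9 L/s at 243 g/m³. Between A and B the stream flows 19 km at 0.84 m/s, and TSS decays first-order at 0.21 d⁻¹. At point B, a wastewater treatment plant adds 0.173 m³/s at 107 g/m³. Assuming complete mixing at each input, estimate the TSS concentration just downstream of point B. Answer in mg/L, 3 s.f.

27.9 L/s = 0.0279 m³/s.
After input A: C = (0.669·11.5 + 0.0279·243) / 0.6969 = 20.77 mg/L.
Over the 19 km reach to input B (t = 2.262e+04 s = 0.2618 d), decay gives C = 20.77·exp(−0.21·0.2618) = 19.66 mg/L.
After input B: C = (0.6969·19.66 + 0.173·107) / 0.8699 = 37.03 mg/L.

37.0 mg/L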